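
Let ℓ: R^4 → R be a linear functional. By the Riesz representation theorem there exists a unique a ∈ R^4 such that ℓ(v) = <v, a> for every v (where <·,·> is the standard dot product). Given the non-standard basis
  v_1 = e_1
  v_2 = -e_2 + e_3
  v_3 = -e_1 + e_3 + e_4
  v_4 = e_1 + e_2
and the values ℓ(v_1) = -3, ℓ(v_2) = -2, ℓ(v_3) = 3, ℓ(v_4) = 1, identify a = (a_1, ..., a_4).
a = (-3, 4, 2, -2)

Write a = (a_1, ..., a_4) in the standard basis. For each basis vector v_i, ℓ(v_i) = <v_i, a> is a linear equation in the a_j's. Collect the n equations into a matrix system V a = ℓ, where row i of V is v_i (expressed in the standard basis). Since V is invertible (lower-triangular with 1s on the diagonal, up to permutation), solve by back-substitution:
  V =
[[1, 0, 0, 0],
 [0, -1, 1, 0],
 [-1, 0, 1, 1],
 [1, 1, 0, 0]]
  V a = (-3, -2, 3, 1)
Solving gives a = (-3, 4, 2, -2).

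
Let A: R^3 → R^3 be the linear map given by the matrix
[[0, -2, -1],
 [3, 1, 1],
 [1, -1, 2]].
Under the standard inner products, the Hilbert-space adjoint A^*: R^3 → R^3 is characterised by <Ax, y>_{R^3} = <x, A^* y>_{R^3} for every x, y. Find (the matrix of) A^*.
A^* = A^T =
[[0, 3, 1],
 [-2, 1, -1],
 [-1, 1, 2]]

For real matrices with standard dot products, the defining identity <Ax, y> = <x, A^* y> gives (Ax)^T y = x^T (A^*) y, i.e. x^T A^T y = x^T (A^*) y. Since this holds for all x, y, we must have A^* = A^T. Therefore
A^* =
[[0, 3, 1],
 [-2, 1, -1],
 [-1, 1, 2]].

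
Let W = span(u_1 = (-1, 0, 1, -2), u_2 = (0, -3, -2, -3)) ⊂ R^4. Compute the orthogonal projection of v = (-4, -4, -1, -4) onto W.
proj_W(v) = (-69/58, -84/29, -43/58, -153/29)

Set up U = [u_1 | ... | u_2] ∈ R^(4×2). The projector onto W = col(U) is P = U (U^T U)^(-1) U^T.
Compute U^T U =
  [6, 4]
  [4, 22],
and U^T v = (11, 26).
Solve U^T U · c = U^T v for the coefficients: c = (69/58, 28/29). The projection is proj_W(v) = U c.
Check: (v - proj_W(v)) · u_1 = 0  (should be 0).
Check: (v - proj_W(v)) · u_2 = 0  (should be 0).
Result: proj_W(v) = (-69/58, -84/29, -43/58, -153/29).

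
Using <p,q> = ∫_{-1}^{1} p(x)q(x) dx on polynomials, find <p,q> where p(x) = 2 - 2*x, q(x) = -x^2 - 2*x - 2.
<p,q> = -20/3

Expand the product: p(x)·q(x) = 2*x^3 + 2*x^2 - 4.
∫_{-1}^{1} of each monomial x^k gives [2/(k+1) if k even, 0 if k odd]. Integrating term-by-term (or equivalently evaluating the antiderivative F(x) = x^4/2 + 2*x^3/3 - 4*x at the endpoints):
  F(1) − F(−1) = -17/6 − (23/6) = -20/3.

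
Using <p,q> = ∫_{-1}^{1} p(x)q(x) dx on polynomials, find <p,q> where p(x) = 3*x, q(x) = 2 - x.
<p,q> = -2

Expand the product: p(x)·q(x) = -3*x^2 + 6*x.
∫_{-1}^{1} of each monomial x^k gives [2/(k+1) if k even, 0 if k odd]. Integrating term-by-term (or equivalently evaluating the antiderivative F(x) = -x^3 + 3*x^2 at the endpoints):
  F(1) − F(−1) = 2 − (4) = -2.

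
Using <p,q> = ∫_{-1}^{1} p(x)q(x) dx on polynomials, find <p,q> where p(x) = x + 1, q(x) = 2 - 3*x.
<p,q> = 2

Expand the product: p(x)·q(x) = -3*x^2 - x + 2.
∫_{-1}^{1} of each monomial x^k gives [2/(k+1) if k even, 0 if k odd]. Integrating term-by-term (or equivalently evaluating the antiderivative F(x) = -x^3 - x^2/2 + 2*x at the endpoints):
  F(1) − F(−1) = 1/2 − (-3/2) = 2.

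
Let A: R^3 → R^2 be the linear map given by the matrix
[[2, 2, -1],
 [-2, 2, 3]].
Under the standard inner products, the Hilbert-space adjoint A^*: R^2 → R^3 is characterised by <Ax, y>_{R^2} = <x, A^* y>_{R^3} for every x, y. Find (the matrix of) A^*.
A^* = A^T =
[[2, -2],
 [2, 2],
 [-1, 3]]

For real matrices with standard dot products, the defining identity <Ax, y> = <x, A^* y> gives (Ax)^T y = x^T (A^*) y, i.e. x^T A^T y = x^T (A^*) y. Since this holds for all x, y, we must have A^* = A^T. Therefore
A^* =
[[2, -2],
 [2, 2],
 [-1, 3]].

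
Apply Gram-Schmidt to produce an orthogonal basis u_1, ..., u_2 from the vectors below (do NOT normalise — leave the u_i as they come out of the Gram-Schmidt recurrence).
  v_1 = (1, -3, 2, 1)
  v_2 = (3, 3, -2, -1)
Orthogonal basis:
  u_1 = (1, -3, 2, 1)
  u_2 = (56/15, 4/5, -8/15, -4/15)

Apply the Gram-Schmidt recurrence
  u_1 = v_1
  u_i = v_i − Σ_{j<i} ((v_i · u_j) / (u_j · u_j)) · u_j.

Step by step this gives:
  u_1 = (1, -3, 2, 1)
  u_2 = (56/15, 4/5, -8/15, -4/15)

Orthogonality check:
  u_2 · u_1 = 0 (should be 0)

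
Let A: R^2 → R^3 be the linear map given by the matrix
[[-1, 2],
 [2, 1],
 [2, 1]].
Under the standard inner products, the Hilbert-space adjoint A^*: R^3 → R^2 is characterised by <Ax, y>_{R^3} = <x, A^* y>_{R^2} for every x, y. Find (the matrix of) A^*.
A^* = A^T =
[[-1, 2, 2],
 [2, 1, 1]]

For real matrices with standard dot products, the defining identity <Ax, y> = <x, A^* y> gives (Ax)^T y = x^T (A^*) y, i.e. x^T A^T y = x^T (A^*) y. Since this holds for all x, y, we must have A^* = A^T. Therefore
A^* =
[[-1, 2, 2],
 [2, 1, 1]].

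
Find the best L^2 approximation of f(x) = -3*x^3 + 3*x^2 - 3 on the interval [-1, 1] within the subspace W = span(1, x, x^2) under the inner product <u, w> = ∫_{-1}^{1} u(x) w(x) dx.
g(x) = 3*x^2 - 9*x/5 - 3

The best approximation g ∈ W is the orthogonal projection of f onto W. Writing g = a_0 + a_1 x + a_2 x^2, the coefficients solve the normal equations G · a = b where
  G_{ij} = <φ_i, φ_j> and b_i = <f, φ_i>, with φ_0 = 1, φ_1 = x, φ_2 = x^2.
G =
  [2, 0, 2/3]
  [0, 2/3, 0]
  [2/3, 0, 2/5],
b = (-4, -6/5, -4/5).
Solving gives a_0 = -3, a_1 = -9/5, a_2 = 3, so
  g(x) = 3*x^2 - 9*x/5 - 3.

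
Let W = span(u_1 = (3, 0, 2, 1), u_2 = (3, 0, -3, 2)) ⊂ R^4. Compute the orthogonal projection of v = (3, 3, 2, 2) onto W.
proj_W(v) = (954/283, 0, 521/283, 341/283)

Set up U = [u_1 | ... | u_2] ∈ R^(4×2). The projector onto W = col(U) is P = U (U^T U)^(-1) U^T.
Compute U^T U =
  [14, 5]
  [5, 22],
and U^T v = (15, 7).
Solve U^T U · c = U^T v for the coefficients: c = (295/283, 23/283). The projection is proj_W(v) = U c.
Check: (v - proj_W(v)) · u_1 = 0  (should be 0).
Check: (v - proj_W(v)) · u_2 = 0  (should be 0).
Result: proj_W(v) = (954/283, 0, 521/283, 341/283).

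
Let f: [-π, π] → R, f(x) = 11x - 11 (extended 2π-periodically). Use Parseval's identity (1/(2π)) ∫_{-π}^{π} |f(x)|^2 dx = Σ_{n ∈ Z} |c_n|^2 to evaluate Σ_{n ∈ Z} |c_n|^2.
Σ |c_n|^2 = 121π^2/3 + 121

Expand and integrate term by term over [-π, π]:
  ∫ (11x)^2 dx = 121·(2π^3/3); ∫ 2·11·(-11)·x dx = 0 (odd integrand); ∫ (-11)^2 dx = 121·2π.
So (1/(2π)) ∫_{-π}^{π} (11x - 11)^2 dx = 121π^2/3 + 121 = 121π^2/3 + 121.
Parseval ⇒ Σ |c_n|^2 = 121π^2/3 + 121.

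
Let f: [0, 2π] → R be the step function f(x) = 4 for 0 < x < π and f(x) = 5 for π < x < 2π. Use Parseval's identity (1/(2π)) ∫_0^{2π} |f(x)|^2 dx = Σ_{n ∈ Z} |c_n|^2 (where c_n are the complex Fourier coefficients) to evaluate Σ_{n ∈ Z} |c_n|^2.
Σ |c_n|^2 = 41/2

Parseval equates the L^2 energy of f (normalised by 1/(2π)) with the ℓ^2 sum of its Fourier coefficients: (1/(2π)) ∫_0^{2π} |f|^2 = Σ |c_n|^2.
Compute the left side: (1/(2π)) [∫_0^π 4^2 dx + ∫_π^{2π} 5^2 dx] = (1/(2π)) · (16π + 25π) = (16 + 25)/2 = 41/2.
So Σ_{n ∈ Z} |c_n|^2 = 41/2.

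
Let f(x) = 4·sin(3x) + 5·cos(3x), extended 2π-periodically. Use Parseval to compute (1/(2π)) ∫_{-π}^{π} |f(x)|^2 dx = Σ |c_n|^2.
Σ |c_n|^2 = 41/2

Expand |f|^2 and use orthogonality of {sin(nx), cos(mx)} on [-π, π]:
  ∫_{-π}^{π} sin(nx)^2 dx = π, ∫ cos(mx)^2 dx = π, and cross terms integrate to 0.
So ∫_{-π}^{π} f(x)^2 dx = 4^2 · π + 5^2 · π = (16 + 25)π.
Divide by 2π: (16 + 25)/2 = 41/2.
By Parseval, this equals Σ |c_n|^2.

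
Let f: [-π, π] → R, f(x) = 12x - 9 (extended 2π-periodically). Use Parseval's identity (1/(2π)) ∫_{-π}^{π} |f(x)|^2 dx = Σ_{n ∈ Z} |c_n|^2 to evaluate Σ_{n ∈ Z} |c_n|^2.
Σ |c_n|^2 = 48π^2 + 81

Expand and integrate term by term over [-π, π]:
  ∫ (12x)^2 dx = 144·(2π^3/3); ∫ 2·12·(-9)·x dx = 0 (odd integrand); ∫ (-9)^2 dx = 81·2π.
So (1/(2π)) ∫_{-π}^{π} (12x - 9)^2 dx = 144π^2/3 + 81 = 48π^2 + 81.
Parseval ⇒ Σ |c_n|^2 = 48π^2 + 81.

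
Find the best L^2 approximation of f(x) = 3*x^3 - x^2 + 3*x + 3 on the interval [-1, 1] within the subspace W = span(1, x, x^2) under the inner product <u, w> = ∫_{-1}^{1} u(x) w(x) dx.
g(x) = -x^2 + 24*x/5 + 3

The best approximation g ∈ W is the orthogonal projection of f onto W. Writing g = a_0 + a_1 x + a_2 x^2, the coefficients solve the normal equations G · a = b where
  G_{ij} = <φ_i, φ_j> and b_i = <f, φ_i>, with φ_0 = 1, φ_1 = x, φ_2 = x^2.
G =
  [2, 0, 2/3]
  [0, 2/3, 0]
  [2/3, 0, 2/5],
b = (16/3, 16/5, 8/5).
Solving gives a_0 = 3, a_1 = 24/5, a_2 = -1, so
  g(x) = -x^2 + 24*x/5 + 3.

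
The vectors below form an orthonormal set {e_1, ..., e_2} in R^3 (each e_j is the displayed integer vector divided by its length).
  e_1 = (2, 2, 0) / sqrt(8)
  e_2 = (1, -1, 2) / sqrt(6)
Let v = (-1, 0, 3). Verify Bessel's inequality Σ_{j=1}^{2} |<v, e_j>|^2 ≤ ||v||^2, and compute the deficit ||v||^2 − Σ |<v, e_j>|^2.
Σ |<v, e_j>|^2 = 14/3; ||v||^2 = 10; deficit = 16/3

Write each e_j = u_j / sqrt(<u_j, u_j>) where u_j is the displayed integer vector. Then <v, e_j> = <v, u_j> / sqrt(<u_j, u_j>), so |<v, e_j>|^2 = <v, u_j>^2 / <u_j, u_j>.
Coefficients: <v, e_1> = -2/sqrt(8), <v, e_2> = 5/sqrt(6).
Square and sum: Σ |<v, e_j>|^2 = 14/3.
Compute ||v||^2 = v·v = 10.
Deficit = 10 − 14/3 = 16/3 ≥ 0, confirming Bessel's inequality. (The deficit equals ||v − Σ <v,e_j> e_j||^2, the squared distance from v to span{e_j}.)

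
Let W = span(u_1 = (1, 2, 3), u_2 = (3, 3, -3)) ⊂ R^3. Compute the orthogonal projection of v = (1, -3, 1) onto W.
proj_W(v) = (-8/7, -9/7, 4/7)

Set up U = [u_1 | ... | u_2] ∈ R^(3×2). The projector onto W = col(U) is P = U (U^T U)^(-1) U^T.
Compute U^T U =
  [14, 0]
  [0, 27],
and U^T v = (-2, -9).
Solve U^T U · c = U^T v for the coefficients: c = (-1/7, -1/3). The projection is proj_W(v) = U c.
Check: (v - proj_W(v)) · u_1 = 0  (should be 0).
Check: (v - proj_W(v)) · u_2 = 0  (should be 0).
Result: proj_W(v) = (-8/7, -9/7, 4/7).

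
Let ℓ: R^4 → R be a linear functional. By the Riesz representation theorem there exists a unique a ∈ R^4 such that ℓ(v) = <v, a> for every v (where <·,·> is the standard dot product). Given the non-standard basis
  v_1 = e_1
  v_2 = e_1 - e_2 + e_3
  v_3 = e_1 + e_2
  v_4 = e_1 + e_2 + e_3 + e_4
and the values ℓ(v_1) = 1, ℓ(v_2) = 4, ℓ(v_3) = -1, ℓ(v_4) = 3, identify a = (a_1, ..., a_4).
a = (1, -2, 1, 3)

Write a = (a_1, ..., a_4) in the standard basis. For each basis vector v_i, ℓ(v_i) = <v_i, a> is a linear equation in the a_j's. Collect the n equations into a matrix system V a = ℓ, where row i of V is v_i (expressed in the standard basis). Since V is invertible (lower-triangular with 1s on the diagonal, up to permutation), solve by back-substitution:
  V =
[[1, 0, 0, 0],
 [1, -1, 1, 0],
 [1, 1, 0, 0],
 [1, 1, 1, 1]]
  V a = (1, 4, -1, 3)
Solving gives a = (1, -2, 1, 3).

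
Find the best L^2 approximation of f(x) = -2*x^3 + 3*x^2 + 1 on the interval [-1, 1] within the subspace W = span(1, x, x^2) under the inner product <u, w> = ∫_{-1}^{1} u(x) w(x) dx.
g(x) = 3*x^2 - 6*x/5 + 1

The best approximation g ∈ W is the orthogonal projection of f onto W. Writing g = a_0 + a_1 x + a_2 x^2, the coefficients solve the normal equations G · a = b where
  G_{ij} = <φ_i, φ_j> and b_i = <f, φ_i>, with φ_0 = 1, φ_1 = x, φ_2 = x^2.
G =
  [2, 0, 2/3]
  [0, 2/3, 0]
  [2/3, 0, 2/5],
b = (4, -4/5, 28/15).
Solving gives a_0 = 1, a_1 = -6/5, a_2 = 3, so
  g(x) = 3*x^2 - 6*x/5 + 1.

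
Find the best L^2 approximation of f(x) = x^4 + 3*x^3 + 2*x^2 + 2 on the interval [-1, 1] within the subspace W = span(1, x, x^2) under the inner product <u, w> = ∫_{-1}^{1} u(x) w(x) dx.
g(x) = 20*x^2/7 + 9*x/5 + 67/35

The best approximation g ∈ W is the orthogonal projection of f onto W. Writing g = a_0 + a_1 x + a_2 x^2, the coefficients solve the normal equations G · a = b where
  G_{ij} = <φ_i, φ_j> and b_i = <f, φ_i>, with φ_0 = 1, φ_1 = x, φ_2 = x^2.
G =
  [2, 0, 2/3]
  [0, 2/3, 0]
  [2/3, 0, 2/5],
b = (86/15, 6/5, 254/105).
Solving gives a_0 = 67/35, a_1 = 9/5, a_2 = 20/7, so
  g(x) = 20*x^2/7 + 9*x/5 + 67/35.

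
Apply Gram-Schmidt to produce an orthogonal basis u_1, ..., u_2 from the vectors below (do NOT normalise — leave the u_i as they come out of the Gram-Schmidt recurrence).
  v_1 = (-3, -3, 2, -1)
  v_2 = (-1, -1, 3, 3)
Orthogonal basis:
  u_1 = (-3, -3, 2, -1)
  u_2 = (4/23, 4/23, 51/23, 78/23)

Apply the Gram-Schmidt recurrence
  u_1 = v_1
  u_i = v_i − Σ_{j<i} ((v_i · u_j) / (u_j · u_j)) · u_j.

Step by step this gives:
  u_1 = (-3, -3, 2, -1)
  u_2 = (4/23, 4/23, 51/23, 78/23)

Orthogonality check:
  u_2 · u_1 = 0 (should be 0)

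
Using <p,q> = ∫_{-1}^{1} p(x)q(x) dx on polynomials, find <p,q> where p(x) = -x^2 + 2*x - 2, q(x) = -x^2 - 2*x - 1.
<p,q> = 56/15

Expand the product: p(x)·q(x) = x^4 - x^2 + 2*x + 2.
∫_{-1}^{1} of each monomial x^k gives [2/(k+1) if k even, 0 if k odd]. Integrating term-by-term (or equivalently evaluating the antiderivative F(x) = x^5/5 - x^3/3 + x^2 + 2*x at the endpoints):
  F(1) − F(−1) = 43/15 − (-13/15) = 56/15.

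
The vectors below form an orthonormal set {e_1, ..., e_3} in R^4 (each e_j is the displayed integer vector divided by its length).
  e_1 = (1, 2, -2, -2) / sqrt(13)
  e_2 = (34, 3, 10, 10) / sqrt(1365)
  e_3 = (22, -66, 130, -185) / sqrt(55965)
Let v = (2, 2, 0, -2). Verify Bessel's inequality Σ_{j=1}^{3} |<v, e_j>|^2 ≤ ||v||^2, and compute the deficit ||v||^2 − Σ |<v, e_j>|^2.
Σ |<v, e_j>|^2 = 5996/533; ||v||^2 = 12; deficit = 400/533

Write each e_j = u_j / sqrt(<u_j, u_j>) where u_j is the displayed integer vector. Then <v, e_j> = <v, u_j> / sqrt(<u_j, u_j>), so |<v, e_j>|^2 = <v, u_j>^2 / <u_j, u_j>.
Coefficients: <v, e_1> = 10/sqrt(13), <v, e_2> = 54/sqrt(1365), <v, e_3> = 282/sqrt(55965).
Square and sum: Σ |<v, e_j>|^2 = 5996/533.
Compute ||v||^2 = v·v = 12.
Deficit = 12 − 5996/533 = 400/533 ≥ 0, confirming Bessel's inequality. (The deficit equals ||v − Σ <v,e_j> e_j||^2, the squared distance from v to span{e_j}.)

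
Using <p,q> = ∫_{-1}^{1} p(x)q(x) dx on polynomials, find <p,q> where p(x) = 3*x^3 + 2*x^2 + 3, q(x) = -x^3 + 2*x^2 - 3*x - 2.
<p,q> = -284/21

Expand the product: p(x)·q(x) = -3*x^6 + 4*x^5 - 5*x^4 - 15*x^3 + 2*x^2 - 9*x - 6.
∫_{-1}^{1} of each monomial x^k gives [2/(k+1) if k even, 0 if k odd]. Integrating term-by-term (or equivalently evaluating the antiderivative F(x) = -3*x^7/7 + 2*x^6/3 - x^5 - 15*x^4/4 + 2*x^3/3 - 9*x^2/2 - 6*x at the endpoints):
  F(1) − F(−1) = -1205/84 − (-23/28) = -284/21.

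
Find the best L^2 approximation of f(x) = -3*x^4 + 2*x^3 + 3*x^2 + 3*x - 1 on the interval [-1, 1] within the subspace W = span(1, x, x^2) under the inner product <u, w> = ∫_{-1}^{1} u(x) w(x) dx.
g(x) = 3*x^2/7 + 21*x/5 - 26/35

The best approximation g ∈ W is the orthogonal projection of f onto W. Writing g = a_0 + a_1 x + a_2 x^2, the coefficients solve the normal equations G · a = b where
  G_{ij} = <φ_i, φ_j> and b_i = <f, φ_i>, with φ_0 = 1, φ_1 = x, φ_2 = x^2.
G =
  [2, 0, 2/3]
  [0, 2/3, 0]
  [2/3, 0, 2/5],
b = (-6/5, 14/5, -34/105).
Solving gives a_0 = -26/35, a_1 = 21/5, a_2 = 3/7, so
  g(x) = 3*x^2/7 + 21*x/5 - 26/35.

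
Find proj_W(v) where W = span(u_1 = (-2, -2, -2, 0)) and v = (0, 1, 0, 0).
proj_W(v) = (1/3, 1/3, 1/3, 0)

Set up U = [u_1 | ... | u_1] ∈ R^(4×1). The projector onto W = col(U) is P = U (U^T U)^(-1) U^T.
Compute U^T U =
  [12],
and U^T v = (-2).
Solve U^T U · c = U^T v for the coefficients: c = (-1/6). The projection is proj_W(v) = U c.
Check: (v - proj_W(v)) · u_1 = 0  (should be 0).
Result: proj_W(v) = (1/3, 1/3, 1/3, 0).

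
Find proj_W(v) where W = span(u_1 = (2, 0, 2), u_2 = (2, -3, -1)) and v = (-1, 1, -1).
proj_W(v) = (-4/3, 2/3, -2/3)

Set up U = [u_1 | ... | u_2] ∈ R^(3×2). The projector onto W = col(U) is P = U (U^T U)^(-1) U^T.
Compute U^T U =
  [8, 2]
  [2, 14],
and U^T v = (-4, -4).
Solve U^T U · c = U^T v for the coefficients: c = (-4/9, -2/9). The projection is proj_W(v) = U c.
Check: (v - proj_W(v)) · u_1 = 0  (should be 0).
Check: (v - proj_W(v)) · u_2 = 0  (should be 0).
Result: proj_W(v) = (-4/3, 2/3, -2/3).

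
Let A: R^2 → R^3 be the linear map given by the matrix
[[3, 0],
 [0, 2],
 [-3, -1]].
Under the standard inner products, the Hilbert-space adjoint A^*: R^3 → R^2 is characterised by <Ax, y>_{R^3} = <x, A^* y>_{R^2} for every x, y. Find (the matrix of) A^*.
A^* = A^T =
[[3, 0, -3],
 [0, 2, -1]]

For real matrices with standard dot products, the defining identity <Ax, y> = <x, A^* y> gives (Ax)^T y = x^T (A^*) y, i.e. x^T A^T y = x^T (A^*) y. Since this holds for all x, y, we must have A^* = A^T. Therefore
A^* =
[[3, 0, -3],
 [0, 2, -1]].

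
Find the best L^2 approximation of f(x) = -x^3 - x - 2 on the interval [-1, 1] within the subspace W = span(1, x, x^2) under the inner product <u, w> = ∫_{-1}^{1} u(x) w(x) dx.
g(x) = -8*x/5 - 2

The best approximation g ∈ W is the orthogonal projection of f onto W. Writing g = a_0 + a_1 x + a_2 x^2, the coefficients solve the normal equations G · a = b where
  G_{ij} = <φ_i, φ_j> and b_i = <f, φ_i>, with φ_0 = 1, φ_1 = x, φ_2 = x^2.
G =
  [2, 0, 2/3]
  [0, 2/3, 0]
  [2/3, 0, 2/5],
b = (-4, -16/15, -4/3).
Solving gives a_0 = -2, a_1 = -8/5, a_2 = 0, so
  g(x) = -8*x/5 - 2.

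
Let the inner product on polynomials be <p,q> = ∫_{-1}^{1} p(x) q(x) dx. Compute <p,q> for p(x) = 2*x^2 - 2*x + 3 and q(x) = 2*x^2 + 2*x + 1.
<p,q> = 154/15

Expand the product: p(x)·q(x) = 4*x^4 + 4*x^2 + 4*x + 3.
∫_{-1}^{1} of each monomial x^k gives [2/(k+1) if k even, 0 if k odd]. Integrating term-by-term (or equivalently evaluating the antiderivative F(x) = 4*x^5/5 + 4*x^3/3 + 2*x^2 + 3*x at the endpoints):
  F(1) − F(−1) = 107/15 − (-47/15) = 154/15.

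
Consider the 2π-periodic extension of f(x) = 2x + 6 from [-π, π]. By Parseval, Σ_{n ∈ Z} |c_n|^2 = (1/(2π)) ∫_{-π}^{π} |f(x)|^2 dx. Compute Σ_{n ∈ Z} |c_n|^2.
Σ |c_n|^2 = 4π^2/3 + 36

Expand and integrate term by term over [-π, π]:
  ∫ (2x)^2 dx = 4·(2π^3/3); ∫ 2·2·(6)·x dx = 0 (odd integrand); ∫ 6^2 dx = 36·2π.
So (1/(2π)) ∫_{-π}^{π} (2x + 6)^2 dx = 4π^2/3 + 36 = 4π^2/3 + 36.
Parseval ⇒ Σ |c_n|^2 = 4π^2/3 + 36.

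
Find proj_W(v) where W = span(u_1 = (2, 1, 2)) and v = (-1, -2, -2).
proj_W(v) = (-16/9, -8/9, -16/9)

Set up U = [u_1 | ... | u_1] ∈ R^(3×1). The projector onto W = col(U) is P = U (U^T U)^(-1) U^T.
Compute U^T U =
  [9],
and U^T v = (-8).
Solve U^T U · c = U^T v for the coefficients: c = (-8/9). The projection is proj_W(v) = U c.
Check: (v - proj_W(v)) · u_1 = 0  (should be 0).
Result: proj_W(v) = (-16/9, -8/9, -16/9).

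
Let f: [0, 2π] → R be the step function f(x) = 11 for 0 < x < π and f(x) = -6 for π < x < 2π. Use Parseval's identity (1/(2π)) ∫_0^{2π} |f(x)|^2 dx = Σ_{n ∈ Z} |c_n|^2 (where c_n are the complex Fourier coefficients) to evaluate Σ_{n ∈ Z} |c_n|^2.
Σ |c_n|^2 = 157/2

Parseval equates the L^2 energy of f (normalised by 1/(2π)) with the ℓ^2 sum of its Fourier coefficients: (1/(2π)) ∫_0^{2π} |f|^2 = Σ |c_n|^2.
Compute the left side: (1/(2π)) [∫_0^π 11^2 dx + ∫_π^{2π} (-6)^2 dx] = (1/(2π)) · (121π + 36π) = (121 + 36)/2 = 157/2.
So Σ_{n ∈ Z} |c_n|^2 = 157/2.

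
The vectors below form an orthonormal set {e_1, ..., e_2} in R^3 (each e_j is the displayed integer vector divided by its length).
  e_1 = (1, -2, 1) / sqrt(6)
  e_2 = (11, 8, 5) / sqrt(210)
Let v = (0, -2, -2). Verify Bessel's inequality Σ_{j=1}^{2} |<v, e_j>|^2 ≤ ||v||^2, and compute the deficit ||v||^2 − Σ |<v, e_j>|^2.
Σ |<v, e_j>|^2 = 136/35; ||v||^2 = 8; deficit = 144/35

Write each e_j = u_j / sqrt(<u_j, u_j>) where u_j is the displayed integer vector. Then <v, e_j> = <v, u_j> / sqrt(<u_j, u_j>), so |<v, e_j>|^2 = <v, u_j>^2 / <u_j, u_j>.
Coefficients: <v, e_1> = 2/sqrt(6), <v, e_2> = -26/sqrt(210).
Square and sum: Σ |<v, e_j>|^2 = 136/35.
Compute ||v||^2 = v·v = 8.
Deficit = 8 − 136/35 = 144/35 ≥ 0, confirming Bessel's inequality. (The deficit equals ||v − Σ <v,e_j> e_j||^2, the squared distance from v to span{e_j}.)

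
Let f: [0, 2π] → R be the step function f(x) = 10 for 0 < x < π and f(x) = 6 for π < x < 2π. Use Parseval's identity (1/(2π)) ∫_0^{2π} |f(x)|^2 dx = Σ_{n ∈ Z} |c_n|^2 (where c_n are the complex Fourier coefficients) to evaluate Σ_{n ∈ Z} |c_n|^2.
Σ |c_n|^2 = 68

Parseval equates the L^2 energy of f (normalised by 1/(2π)) with the ℓ^2 sum of its Fourier coefficients: (1/(2π)) ∫_0^{2π} |f|^2 = Σ |c_n|^2.
Compute the left side: (1/(2π)) [∫_0^π 10^2 dx + ∫_π^{2π} 6^2 dx] = (1/(2π)) · (100π + 36π) = (100 + 36)/2 = 68.
So Σ_{n ∈ Z} |c_n|^2 = 68.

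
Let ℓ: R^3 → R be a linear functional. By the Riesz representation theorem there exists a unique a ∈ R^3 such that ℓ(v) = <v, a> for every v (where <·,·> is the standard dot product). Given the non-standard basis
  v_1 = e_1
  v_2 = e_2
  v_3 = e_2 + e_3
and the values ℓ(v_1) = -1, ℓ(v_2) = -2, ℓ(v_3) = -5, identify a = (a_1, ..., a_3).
a = (-1, -2, -3)

Write a = (a_1, ..., a_3) in the standard basis. For each basis vector v_i, ℓ(v_i) = <v_i, a> is a linear equation in the a_j's. Collect the n equations into a matrix system V a = ℓ, where row i of V is v_i (expressed in the standard basis). Since V is invertible (lower-triangular with 1s on the diagonal, up to permutation), solve by back-substitution:
  V =
[[1, 0, 0],
 [0, 1, 0],
 [0, 1, 1]]
  V a = (-1, -2, -5)
Solving gives a = (-1, -2, -3).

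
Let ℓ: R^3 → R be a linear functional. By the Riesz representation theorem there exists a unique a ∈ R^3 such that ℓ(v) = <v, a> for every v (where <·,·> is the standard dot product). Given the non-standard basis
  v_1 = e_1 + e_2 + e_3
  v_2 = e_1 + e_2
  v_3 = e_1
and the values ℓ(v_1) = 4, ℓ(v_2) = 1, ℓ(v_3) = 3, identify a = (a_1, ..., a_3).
a = (3, -2, 3)

Write a = (a_1, ..., a_3) in the standard basis. For each basis vector v_i, ℓ(v_i) = <v_i, a> is a linear equation in the a_j's. Collect the n equations into a matrix system V a = ℓ, where row i of V is v_i (expressed in the standard basis). Since V is invertible (lower-triangular with 1s on the diagonal, up to permutation), solve by back-substitution:
  V =
[[1, 1, 1],
 [1, 1, 0],
 [1, 0, 0]]
  V a = (4, 1, 3)
Solving gives a = (3, -2, 3).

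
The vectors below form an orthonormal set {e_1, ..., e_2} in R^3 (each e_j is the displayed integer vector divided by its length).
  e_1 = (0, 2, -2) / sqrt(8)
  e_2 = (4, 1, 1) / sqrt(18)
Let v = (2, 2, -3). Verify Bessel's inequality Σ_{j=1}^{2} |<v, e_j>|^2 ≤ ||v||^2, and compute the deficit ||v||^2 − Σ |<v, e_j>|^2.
Σ |<v, e_j>|^2 = 137/9; ||v||^2 = 17; deficit = 16/9

Write each e_j = u_j / sqrt(<u_j, u_j>) where u_j is the displayed integer vector. Then <v, e_j> = <v, u_j> / sqrt(<u_j, u_j>), so |<v, e_j>|^2 = <v, u_j>^2 / <u_j, u_j>.
Coefficients: <v, e_1> = 10/sqrt(8), <v, e_2> = 7/sqrt(18).
Square and sum: Σ |<v, e_j>|^2 = 137/9.
Compute ||v||^2 = v·v = 17.
Deficit = 17 − 137/9 = 16/9 ≥ 0, confirming Bessel's inequality. (The deficit equals ||v − Σ <v,e_j> e_j||^2, the squared distance from v to span{e_j}.)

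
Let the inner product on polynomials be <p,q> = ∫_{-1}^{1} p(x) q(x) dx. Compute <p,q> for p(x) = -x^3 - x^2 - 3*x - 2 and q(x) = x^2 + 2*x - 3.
<p,q> = 112/15

Expand the product: p(x)·q(x) = -x^5 - 3*x^4 - 2*x^3 - 5*x^2 + 5*x + 6.
∫_{-1}^{1} of each monomial x^k gives [2/(k+1) if k even, 0 if k odd]. Integrating term-by-term (or equivalently evaluating the antiderivative F(x) = -x^6/6 - 3*x^5/5 - x^4/2 - 5*x^3/3 + 5*x^2/2 + 6*x at the endpoints):
  F(1) − F(−1) = 167/30 − (-19/10) = 112/15.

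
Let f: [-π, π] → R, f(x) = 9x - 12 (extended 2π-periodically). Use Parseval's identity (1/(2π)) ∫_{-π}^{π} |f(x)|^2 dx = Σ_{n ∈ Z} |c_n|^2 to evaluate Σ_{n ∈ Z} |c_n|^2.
Σ |c_n|^2 = 27π^2 + 144

Expand and integrate term by term over [-π, π]:
  ∫ (9x)^2 dx = 81·(2π^3/3); ∫ 2·9·(-12)·x dx = 0 (odd integrand); ∫ (-12)^2 dx = 144·2π.
So (1/(2π)) ∫_{-π}^{π} (9x - 12)^2 dx = 81π^2/3 + 144 = 27π^2 + 144.
Parseval ⇒ Σ |c_n|^2 = 27π^2 + 144.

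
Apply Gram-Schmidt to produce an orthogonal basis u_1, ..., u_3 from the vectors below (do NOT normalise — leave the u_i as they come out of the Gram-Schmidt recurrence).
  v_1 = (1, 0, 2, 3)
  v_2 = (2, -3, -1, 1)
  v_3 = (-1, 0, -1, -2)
Orthogonal basis:
  u_1 = (1, 0, 2, 3)
  u_2 = (25/14, -3, -10/7, 5/14)
  u_3 = (-15/67, -15/67, 12/67, -3/67)

Apply the Gram-Schmidt recurrence
  u_1 = v_1
  u_i = v_i − Σ_{j<i} ((v_i · u_j) / (u_j · u_j)) · u_j.

Step by step this gives:
  u_1 = (1, 0, 2, 3)
  u_2 = (25/14, -3, -10/7, 5/14)
  u_3 = (-15/67, -15/67, 12/67, -3/67)

Orthogonality check:
  u_2 · u_1 = 0 (should be 0)
  u_3 · u_1 = 0 (should be 0)
  u_3 · u_2 = 0 (should be 0)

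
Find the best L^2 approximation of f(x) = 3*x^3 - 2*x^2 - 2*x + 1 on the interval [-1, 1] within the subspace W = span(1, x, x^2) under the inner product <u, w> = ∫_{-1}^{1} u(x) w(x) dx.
g(x) = -2*x^2 - x/5 + 1

The best approximation g ∈ W is the orthogonal projection of f onto W. Writing g = a_0 + a_1 x + a_2 x^2, the coefficients solve the normal equations G · a = b where
  G_{ij} = <φ_i, φ_j> and b_i = <f, φ_i>, with φ_0 = 1, φ_1 = x, φ_2 = x^2.
G =
  [2, 0, 2/3]
  [0, 2/3, 0]
  [2/3, 0, 2/5],
b = (2/3, -2/15, -2/15).
Solving gives a_0 = 1, a_1 = -1/5, a_2 = -2, so
  g(x) = -2*x^2 - x/5 + 1.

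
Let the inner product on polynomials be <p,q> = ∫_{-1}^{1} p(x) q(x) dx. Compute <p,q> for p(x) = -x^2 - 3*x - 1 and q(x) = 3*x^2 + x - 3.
<p,q> = 14/5

Expand the product: p(x)·q(x) = -3*x^4 - 10*x^3 - 3*x^2 + 8*x + 3.
∫_{-1}^{1} of each monomial x^k gives [2/(k+1) if k even, 0 if k odd]. Integrating term-by-term (or equivalently evaluating the antiderivative F(x) = -3*x^5/5 - 5*x^4/2 - x^3 + 4*x^2 + 3*x at the endpoints):
  F(1) − F(−1) = 29/10 − (1/10) = 14/5.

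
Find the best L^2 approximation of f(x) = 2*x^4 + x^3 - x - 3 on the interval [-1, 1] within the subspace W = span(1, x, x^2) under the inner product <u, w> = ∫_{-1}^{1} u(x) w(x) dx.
g(x) = 12*x^2/7 - 2*x/5 - 111/35

The best approximation g ∈ W is the orthogonal projection of f onto W. Writing g = a_0 + a_1 x + a_2 x^2, the coefficients solve the normal equations G · a = b where
  G_{ij} = <φ_i, φ_j> and b_i = <f, φ_i>, with φ_0 = 1, φ_1 = x, φ_2 = x^2.
G =
  [2, 0, 2/3]
  [0, 2/3, 0]
  [2/3, 0, 2/5],
b = (-26/5, -4/15, -10/7).
Solving gives a_0 = -111/35, a_1 = -2/5, a_2 = 12/7, so
  g(x) = 12*x^2/7 - 2*x/5 - 111/35.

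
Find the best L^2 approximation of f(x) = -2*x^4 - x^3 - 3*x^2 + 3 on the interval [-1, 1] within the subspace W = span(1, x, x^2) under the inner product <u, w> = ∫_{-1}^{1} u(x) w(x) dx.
g(x) = -33*x^2/7 - 3*x/5 + 111/35

The best approximation g ∈ W is the orthogonal projection of f onto W. Writing g = a_0 + a_1 x + a_2 x^2, the coefficients solve the normal equations G · a = b where
  G_{ij} = <φ_i, φ_j> and b_i = <f, φ_i>, with φ_0 = 1, φ_1 = x, φ_2 = x^2.
G =
  [2, 0, 2/3]
  [0, 2/3, 0]
  [2/3, 0, 2/5],
b = (16/5, -2/5, 8/35).
Solving gives a_0 = 111/35, a_1 = -3/5, a_2 = -33/7, so
  g(x) = -33*x^2/7 - 3*x/5 + 111/35.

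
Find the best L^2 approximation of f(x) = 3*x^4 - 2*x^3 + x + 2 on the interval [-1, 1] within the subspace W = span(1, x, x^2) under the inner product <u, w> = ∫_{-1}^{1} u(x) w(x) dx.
g(x) = 18*x^2/7 - x/5 + 61/35

The best approximation g ∈ W is the orthogonal projection of f onto W. Writing g = a_0 + a_1 x + a_2 x^2, the coefficients solve the normal equations G · a = b where
  G_{ij} = <φ_i, φ_j> and b_i = <f, φ_i>, with φ_0 = 1, φ_1 = x, φ_2 = x^2.
G =
  [2, 0, 2/3]
  [0, 2/3, 0]
  [2/3, 0, 2/5],
b = (26/5, -2/15, 46/21).
Solving gives a_0 = 61/35, a_1 = -1/5, a_2 = 18/7, so
  g(x) = 18*x^2/7 - x/5 + 61/35.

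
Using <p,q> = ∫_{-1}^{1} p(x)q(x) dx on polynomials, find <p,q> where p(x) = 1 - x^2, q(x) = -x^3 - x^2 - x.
<p,q> = -4/15

Expand the product: p(x)·q(x) = x^5 + x^4 - x^2 - x.
∫_{-1}^{1} of each monomial x^k gives [2/(k+1) if k even, 0 if k odd]. Integrating term-by-term (or equivalently evaluating the antiderivative F(x) = x^6/6 + x^5/5 - x^3/3 - x^2/2 at the endpoints):
  F(1) − F(−1) = -7/15 − (-1/5) = -4/15.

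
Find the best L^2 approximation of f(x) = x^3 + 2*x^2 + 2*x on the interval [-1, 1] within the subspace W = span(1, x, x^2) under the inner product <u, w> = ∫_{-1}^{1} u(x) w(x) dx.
g(x) = 2*x^2 + 13*x/5

The best approximation g ∈ W is the orthogonal projection of f onto W. Writing g = a_0 + a_1 x + a_2 x^2, the coefficients solve the normal equations G · a = b where
  G_{ij} = <φ_i, φ_j> and b_i = <f, φ_i>, with φ_0 = 1, φ_1 = x, φ_2 = x^2.
G =
  [2, 0, 2/3]
  [0, 2/3, 0]
  [2/3, 0, 2/5],
b = (4/3, 26/15, 4/5).
Solving gives a_0 = 0, a_1 = 13/5, a_2 = 2, so
  g(x) = 2*x^2 + 13*x/5.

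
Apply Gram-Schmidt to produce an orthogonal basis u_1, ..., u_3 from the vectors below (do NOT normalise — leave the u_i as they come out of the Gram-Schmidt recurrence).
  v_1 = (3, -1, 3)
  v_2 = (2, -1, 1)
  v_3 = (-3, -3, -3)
Orthogonal basis:
  u_1 = (3, -1, 3)
  u_2 = (8/19, -9/19, -11/19)
  u_3 = (-12/7, -18/7, 6/7)

Apply the Gram-Schmidt recurrence
  u_1 = v_1
  u_i = v_i − Σ_{j<i} ((v_i · u_j) / (u_j · u_j)) · u_j.

Step by step this gives:
  u_1 = (3, -1, 3)
  u_2 = (8/19, -9/19, -11/19)
  u_3 = (-12/7, -18/7, 6/7)

Orthogonality check:
  u_2 · u_1 = 0 (should be 0)
  u_3 · u_1 = 0 (should be 0)
  u_3 · u_2 = 0 (should be 0)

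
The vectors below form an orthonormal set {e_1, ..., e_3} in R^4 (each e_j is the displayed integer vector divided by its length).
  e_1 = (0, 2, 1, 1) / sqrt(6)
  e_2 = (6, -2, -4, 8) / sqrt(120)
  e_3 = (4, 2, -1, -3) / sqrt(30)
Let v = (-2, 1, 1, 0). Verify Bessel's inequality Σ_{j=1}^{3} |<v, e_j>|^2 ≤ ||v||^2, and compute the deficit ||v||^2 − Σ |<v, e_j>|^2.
Σ |<v, e_j>|^2 = 35/6; ||v||^2 = 6; deficit = 1/6

Write each e_j = u_j / sqrt(<u_j, u_j>) where u_j is the displayed integer vector. Then <v, e_j> = <v, u_j> / sqrt(<u_j, u_j>), so |<v, e_j>|^2 = <v, u_j>^2 / <u_j, u_j>.
Coefficients: <v, e_1> = 3/sqrt(6), <v, e_2> = -18/sqrt(120), <v, e_3> = -7/sqrt(30).
Square and sum: Σ |<v, e_j>|^2 = 35/6.
Compute ||v||^2 = v·v = 6.
Deficit = 6 − 35/6 = 1/6 ≥ 0, confirming Bessel's inequality. (The deficit equals ||v − Σ <v,e_j> e_j||^2, the squared distance from v to span{e_j}.)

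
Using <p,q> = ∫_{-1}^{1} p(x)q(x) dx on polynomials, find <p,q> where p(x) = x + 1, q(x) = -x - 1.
<p,q> = -8/3

Expand the product: p(x)·q(x) = -x^2 - 2*x - 1.
∫_{-1}^{1} of each monomial x^k gives [2/(k+1) if k even, 0 if k odd]. Integrating term-by-term (or equivalently evaluating the antiderivative F(x) = -x^3/3 - x^2 - x at the endpoints):
  F(1) − F(−1) = -7/3 − (1/3) = -8/3.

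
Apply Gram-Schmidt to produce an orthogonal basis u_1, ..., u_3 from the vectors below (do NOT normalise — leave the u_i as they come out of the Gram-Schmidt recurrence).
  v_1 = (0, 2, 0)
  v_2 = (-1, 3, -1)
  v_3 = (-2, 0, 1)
Orthogonal basis:
  u_1 = (0, 2, 0)
  u_2 = (-1, 0, -1)
  u_3 = (-3/2, 0, 3/2)

Apply the Gram-Schmidt recurrence
  u_1 = v_1
  u_i = v_i − Σ_{j<i} ((v_i · u_j) / (u_j · u_j)) · u_j.

Step by step this gives:
  u_1 = (0, 2, 0)
  u_2 = (-1, 0, -1)
  u_3 = (-3/2, 0, 3/2)

Orthogonality check:
  u_2 · u_1 = 0 (should be 0)
  u_3 · u_1 = 0 (should be 0)
  u_3 · u_2 = 0 (should be 0)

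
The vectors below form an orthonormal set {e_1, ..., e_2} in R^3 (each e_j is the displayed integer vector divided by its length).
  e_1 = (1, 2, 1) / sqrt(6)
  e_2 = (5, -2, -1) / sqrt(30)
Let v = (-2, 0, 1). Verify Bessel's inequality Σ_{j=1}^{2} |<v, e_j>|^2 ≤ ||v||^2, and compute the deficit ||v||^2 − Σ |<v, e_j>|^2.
Σ |<v, e_j>|^2 = 21/5; ||v||^2 = 5; deficit = 4/5

Write each e_j = u_j / sqrt(<u_j, u_j>) where u_j is the displayed integer vector. Then <v, e_j> = <v, u_j> / sqrt(<u_j, u_j>), so |<v, e_j>|^2 = <v, u_j>^2 / <u_j, u_j>.
Coefficients: <v, e_1> = -1/sqrt(6), <v, e_2> = -11/sqrt(30).
Square and sum: Σ |<v, e_j>|^2 = 21/5.
Compute ||v||^2 = v·v = 5.
Deficit = 5 − 21/5 = 4/5 ≥ 0, confirming Bessel's inequality. (The deficit equals ||v − Σ <v,e_j> e_j||^2, the squared distance from v to span{e_j}.)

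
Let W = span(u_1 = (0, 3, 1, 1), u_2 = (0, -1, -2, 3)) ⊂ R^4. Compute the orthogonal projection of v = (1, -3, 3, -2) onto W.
proj_W(v) = (0, -11/6, 2/3, -19/6)

Set up U = [u_1 | ... | u_2] ∈ R^(4×2). The projector onto W = col(U) is P = U (U^T U)^(-1) U^T.
Compute U^T U =
  [11, -2]
  [-2, 14],
and U^T v = (-8, -9).
Solve U^T U · c = U^T v for the coefficients: c = (-13/15, -23/30). The projection is proj_W(v) = U c.
Check: (v - proj_W(v)) · u_1 = 0  (should be 0).
Check: (v - proj_W(v)) · u_2 = 0  (should be 0).
Result: proj_W(v) = (0, -11/6, 2/3, -19/6).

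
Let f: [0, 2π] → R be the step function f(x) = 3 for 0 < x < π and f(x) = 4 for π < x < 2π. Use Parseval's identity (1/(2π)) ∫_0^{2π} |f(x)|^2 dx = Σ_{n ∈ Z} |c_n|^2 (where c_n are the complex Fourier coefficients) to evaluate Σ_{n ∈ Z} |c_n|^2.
Σ |c_n|^2 = 25/2

Parseval equates the L^2 energy of f (normalised by 1/(2π)) with the ℓ^2 sum of its Fourier coefficients: (1/(2π)) ∫_0^{2π} |f|^2 = Σ |c_n|^2.
Compute the left side: (1/(2π)) [∫_0^π 3^2 dx + ∫_π^{2π} 4^2 dx] = (1/(2π)) · (9π + 16π) = (9 + 16)/2 = 25/2.
So Σ_{n ∈ Z} |c_n|^2 = 25/2.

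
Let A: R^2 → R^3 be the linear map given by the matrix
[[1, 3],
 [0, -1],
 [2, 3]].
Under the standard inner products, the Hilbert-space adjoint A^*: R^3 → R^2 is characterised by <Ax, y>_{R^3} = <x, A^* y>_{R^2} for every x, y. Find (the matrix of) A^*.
A^* = A^T =
[[1, 0, 2],
 [3, -1, 3]]

For real matrices with standard dot products, the defining identity <Ax, y> = <x, A^* y> gives (Ax)^T y = x^T (A^*) y, i.e. x^T A^T y = x^T (A^*) y. Since this holds for all x, y, we must have A^* = A^T. Therefore
A^* =
[[1, 0, 2],
 [3, -1, 3]].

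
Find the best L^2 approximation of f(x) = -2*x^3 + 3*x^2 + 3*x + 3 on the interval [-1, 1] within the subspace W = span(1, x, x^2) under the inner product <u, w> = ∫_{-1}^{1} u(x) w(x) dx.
g(x) = 3*x^2 + 9*x/5 + 3

The best approximation g ∈ W is the orthogonal projection of f onto W. Writing g = a_0 + a_1 x + a_2 x^2, the coefficients solve the normal equations G · a = b where
  G_{ij} = <φ_i, φ_j> and b_i = <f, φ_i>, with φ_0 = 1, φ_1 = x, φ_2 = x^2.
G =
  [2, 0, 2/3]
  [0, 2/3, 0]
  [2/3, 0, 2/5],
b = (8, 6/5, 16/5).
Solving gives a_0 = 3, a_1 = 9/5, a_2 = 3, so
  g(x) = 3*x^2 + 9*x/5 + 3.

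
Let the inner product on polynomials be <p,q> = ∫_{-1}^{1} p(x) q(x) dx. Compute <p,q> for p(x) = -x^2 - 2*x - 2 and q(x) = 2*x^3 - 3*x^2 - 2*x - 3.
<p,q> = 304/15

Expand the product: p(x)·q(x) = -2*x^5 - x^4 + 4*x^3 + 13*x^2 + 10*x + 6.
∫_{-1}^{1} of each monomial x^k gives [2/(k+1) if k even, 0 if k odd]. Integrating term-by-term (or equivalently evaluating the antiderivative F(x) = -x^6/3 - x^5/5 + x^4 + 13*x^3/3 + 5*x^2 + 6*x at the endpoints):
  F(1) − F(−1) = 79/5 − (-67/15) = 304/15.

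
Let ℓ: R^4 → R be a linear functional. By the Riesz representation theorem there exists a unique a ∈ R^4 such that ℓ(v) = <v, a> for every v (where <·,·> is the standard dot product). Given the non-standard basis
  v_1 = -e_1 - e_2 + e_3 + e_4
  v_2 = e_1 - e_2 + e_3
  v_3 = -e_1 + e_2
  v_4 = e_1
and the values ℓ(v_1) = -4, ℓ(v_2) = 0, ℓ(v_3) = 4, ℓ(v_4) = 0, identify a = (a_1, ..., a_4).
a = (0, 4, 4, -4)

Write a = (a_1, ..., a_4) in the standard basis. For each basis vector v_i, ℓ(v_i) = <v_i, a> is a linear equation in the a_j's. Collect the n equations into a matrix system V a = ℓ, where row i of V is v_i (expressed in the standard basis). Since V is invertible (lower-triangular with 1s on the diagonal, up to permutation), solve by back-substitution:
  V =
[[-1, -1, 1, 1],
 [1, -1, 1, 0],
 [-1, 1, 0, 0],
 [1, 0, 0, 0]]
  V a = (-4, 0, 4, 0)
Solving gives a = (0, 4, 4, -4).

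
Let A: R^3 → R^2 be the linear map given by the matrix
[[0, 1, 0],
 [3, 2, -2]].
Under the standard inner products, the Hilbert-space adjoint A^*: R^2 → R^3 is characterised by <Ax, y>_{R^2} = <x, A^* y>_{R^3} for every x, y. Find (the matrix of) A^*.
A^* = A^T =
[[0, 3],
 [1, 2],
 [0, -2]]

For real matrices with standard dot products, the defining identity <Ax, y> = <x, A^* y> gives (Ax)^T y = x^T (A^*) y, i.e. x^T A^T y = x^T (A^*) y. Since this holds for all x, y, we must have A^* = A^T. Therefore
A^* =
[[0, 3],
 [1, 2],
 [0, -2]].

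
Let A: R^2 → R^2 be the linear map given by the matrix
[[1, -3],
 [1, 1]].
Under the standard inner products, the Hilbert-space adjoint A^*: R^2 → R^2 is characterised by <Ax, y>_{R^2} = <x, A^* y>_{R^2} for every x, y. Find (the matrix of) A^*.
A^* = A^T =
[[1, 1],
 [-3, 1]]

For real matrices with standard dot products, the defining identity <Ax, y> = <x, A^* y> gives (Ax)^T y = x^T (A^*) y, i.e. x^T A^T y = x^T (A^*) y. Since this holds for all x, y, we must have A^* = A^T. Therefore
A^* =
[[1, 1],
 [-3, 1]].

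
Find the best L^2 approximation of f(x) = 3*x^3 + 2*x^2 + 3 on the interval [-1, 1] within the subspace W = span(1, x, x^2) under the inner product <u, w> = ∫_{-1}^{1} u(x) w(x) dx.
g(x) = 2*x^2 + 9*x/5 + 3

The best approximation g ∈ W is the orthogonal projection of f onto W. Writing g = a_0 + a_1 x + a_2 x^2, the coefficients solve the normal equations G · a = b where
  G_{ij} = <φ_i, φ_j> and b_i = <f, φ_i>, with φ_0 = 1, φ_1 = x, φ_2 = x^2.
G =
  [2, 0, 2/3]
  [0, 2/3, 0]
  [2/3, 0, 2/5],
b = (22/3, 6/5, 14/5).
Solving gives a_0 = 3, a_1 = 9/5, a_2 = 2, so
  g(x) = 2*x^2 + 9*x/5 + 3.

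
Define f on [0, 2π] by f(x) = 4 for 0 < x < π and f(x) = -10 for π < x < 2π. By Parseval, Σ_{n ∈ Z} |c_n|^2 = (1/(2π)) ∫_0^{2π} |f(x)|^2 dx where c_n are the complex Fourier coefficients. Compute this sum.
Σ |c_n|^2 = 58

Parseval equates the L^2 energy of f (normalised by 1/(2π)) with the ℓ^2 sum of its Fourier coefficients: (1/(2π)) ∫_0^{2π} |f|^2 = Σ |c_n|^2.
Compute the left side: (1/(2π)) [∫_0^π 4^2 dx + ∫_π^{2π} (-10)^2 dx] = (1/(2π)) · (16π + 100π) = (16 + 100)/2 = 58.
So Σ_{n ∈ Z} |c_n|^2 = 58.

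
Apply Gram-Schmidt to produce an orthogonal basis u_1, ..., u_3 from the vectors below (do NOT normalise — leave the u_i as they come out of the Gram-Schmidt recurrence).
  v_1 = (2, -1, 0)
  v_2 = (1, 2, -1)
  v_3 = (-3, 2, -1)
Orthogonal basis:
  u_1 = (2, -1, 0)
  u_2 = (1, 2, -1)
  u_3 = (-2/15, -4/15, -2/3)

Apply the Gram-Schmidt recurrence
  u_1 = v_1
  u_i = v_i − Σ_{j<i} ((v_i · u_j) / (u_j · u_j)) · u_j.

Step by step this gives:
  u_1 = (2, -1, 0)
  u_2 = (1, 2, -1)
  u_3 = (-2/15, -4/15, -2/3)

Orthogonality check:
  u_2 · u_1 = 0 (should be 0)
  u_3 · u_1 = 0 (should be 0)
  u_3 · u_2 = 0 (should be 0)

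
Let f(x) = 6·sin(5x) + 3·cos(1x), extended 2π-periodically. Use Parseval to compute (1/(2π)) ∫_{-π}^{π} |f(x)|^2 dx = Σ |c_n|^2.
Σ |c_n|^2 = 45/2

Expand |f|^2 and use orthogonality of {sin(nx), cos(mx)} on [-π, π]:
  ∫_{-π}^{π} sin(nx)^2 dx = π, ∫ cos(mx)^2 dx = π, and cross terms integrate to 0.
So ∫_{-π}^{π} f(x)^2 dx = 6^2 · π + 3^2 · π = (36 + 9)π.
Divide by 2π: (36 + 9)/2 = 45/2.
By Parseval, this equals Σ |c_n|^2.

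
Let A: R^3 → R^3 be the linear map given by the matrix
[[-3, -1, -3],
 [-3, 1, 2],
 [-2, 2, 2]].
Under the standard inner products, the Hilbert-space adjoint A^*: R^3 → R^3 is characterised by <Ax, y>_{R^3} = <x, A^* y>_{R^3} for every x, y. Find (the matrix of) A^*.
A^* = A^T =
[[-3, -3, -2],
 [-1, 1, 2],
 [-3, 2, 2]]

For real matrices with standard dot products, the defining identity <Ax, y> = <x, A^* y> gives (Ax)^T y = x^T (A^*) y, i.e. x^T A^T y = x^T (A^*) y. Since this holds for all x, y, we must have A^* = A^T. Therefore
A^* =
[[-3, -3, -2],
 [-1, 1, 2],
 [-3, 2, 2]].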